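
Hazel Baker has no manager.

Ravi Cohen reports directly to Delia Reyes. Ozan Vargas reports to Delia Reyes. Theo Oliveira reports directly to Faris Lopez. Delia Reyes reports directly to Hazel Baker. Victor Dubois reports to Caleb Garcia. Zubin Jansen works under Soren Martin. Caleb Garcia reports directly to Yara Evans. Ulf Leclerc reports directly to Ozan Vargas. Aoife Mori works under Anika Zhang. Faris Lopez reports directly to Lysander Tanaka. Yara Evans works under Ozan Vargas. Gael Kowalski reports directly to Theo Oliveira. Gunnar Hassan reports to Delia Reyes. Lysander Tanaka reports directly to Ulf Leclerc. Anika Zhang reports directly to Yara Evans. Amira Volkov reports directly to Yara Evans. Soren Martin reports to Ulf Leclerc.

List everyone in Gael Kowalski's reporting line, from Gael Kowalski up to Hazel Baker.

Gael Kowalski reports to Theo Oliveira. Theo Oliveira reports to Faris Lopez. Faris Lopez reports to Lysander Tanaka. Lysander Tanaka reports to Ulf Leclerc. Ulf Leclerc reports to Ozan Vargas. Ozan Vargas reports to Delia Reyes. Delia Reyes reports to Hazel Baker. Hazel Baker is at the top.

Gael Kowalski -> Theo Oliveira -> Faris Lopez -> Lysander Tanaka -> Ulf Leclerc -> Ozan Vargas -> Delia Reyes -> Hazel Baker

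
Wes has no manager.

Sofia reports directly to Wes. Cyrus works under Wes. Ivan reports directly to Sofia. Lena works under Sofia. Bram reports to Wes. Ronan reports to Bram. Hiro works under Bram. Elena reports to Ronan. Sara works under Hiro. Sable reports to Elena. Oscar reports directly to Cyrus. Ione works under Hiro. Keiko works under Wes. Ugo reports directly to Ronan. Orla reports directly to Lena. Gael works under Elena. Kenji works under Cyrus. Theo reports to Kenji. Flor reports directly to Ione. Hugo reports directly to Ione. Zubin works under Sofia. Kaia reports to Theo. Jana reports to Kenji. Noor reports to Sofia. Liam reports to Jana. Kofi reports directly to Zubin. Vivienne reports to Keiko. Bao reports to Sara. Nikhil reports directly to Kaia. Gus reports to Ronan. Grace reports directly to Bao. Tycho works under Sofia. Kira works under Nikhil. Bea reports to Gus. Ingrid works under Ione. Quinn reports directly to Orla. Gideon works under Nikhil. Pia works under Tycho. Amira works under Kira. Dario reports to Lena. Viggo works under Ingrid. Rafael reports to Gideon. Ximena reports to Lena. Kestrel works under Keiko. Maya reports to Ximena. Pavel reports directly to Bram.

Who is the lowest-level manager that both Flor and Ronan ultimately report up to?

Bram

Flor's chain of managers is Ione, Hiro, Bram, Wes. Ronan's chain of managers is Bram, Wes. The first manager that appears in both chains is Bram.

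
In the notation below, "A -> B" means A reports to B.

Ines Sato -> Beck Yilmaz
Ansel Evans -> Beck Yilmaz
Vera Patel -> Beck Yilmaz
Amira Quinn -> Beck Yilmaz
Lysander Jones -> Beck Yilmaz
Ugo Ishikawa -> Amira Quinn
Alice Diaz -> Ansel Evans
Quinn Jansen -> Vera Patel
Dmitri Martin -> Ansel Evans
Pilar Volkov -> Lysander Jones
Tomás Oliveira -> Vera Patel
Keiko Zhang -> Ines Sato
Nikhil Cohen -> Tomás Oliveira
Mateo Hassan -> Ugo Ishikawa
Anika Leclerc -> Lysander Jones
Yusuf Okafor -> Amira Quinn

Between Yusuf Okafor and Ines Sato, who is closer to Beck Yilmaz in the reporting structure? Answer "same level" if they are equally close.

Yusuf Okafor is 2 levels below Beck Yilmaz; Ines Sato is 1. Ines Sato is higher.

Ines Sato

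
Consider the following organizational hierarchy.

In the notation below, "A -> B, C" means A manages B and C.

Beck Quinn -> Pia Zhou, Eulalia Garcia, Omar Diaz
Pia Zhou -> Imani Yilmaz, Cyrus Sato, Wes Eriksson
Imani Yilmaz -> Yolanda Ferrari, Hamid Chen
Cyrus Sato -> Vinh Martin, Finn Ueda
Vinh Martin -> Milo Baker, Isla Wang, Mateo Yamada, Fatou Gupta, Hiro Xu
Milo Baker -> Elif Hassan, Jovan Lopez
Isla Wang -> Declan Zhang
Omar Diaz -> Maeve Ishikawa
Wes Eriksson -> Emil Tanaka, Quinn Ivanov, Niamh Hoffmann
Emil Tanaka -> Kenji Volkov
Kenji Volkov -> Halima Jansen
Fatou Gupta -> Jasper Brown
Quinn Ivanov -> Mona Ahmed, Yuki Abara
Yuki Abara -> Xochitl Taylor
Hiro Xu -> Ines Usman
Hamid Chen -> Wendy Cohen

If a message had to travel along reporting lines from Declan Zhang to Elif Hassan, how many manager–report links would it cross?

Declan Zhang is 2 levels below Vinh Martin, and Elif Hassan is 2 levels below Vinh Martin (their lowest common manager). The shortest path runs up from Declan Zhang to Vinh Martin and back down to Elif Hassan: 2 + 2 = 4 links.

4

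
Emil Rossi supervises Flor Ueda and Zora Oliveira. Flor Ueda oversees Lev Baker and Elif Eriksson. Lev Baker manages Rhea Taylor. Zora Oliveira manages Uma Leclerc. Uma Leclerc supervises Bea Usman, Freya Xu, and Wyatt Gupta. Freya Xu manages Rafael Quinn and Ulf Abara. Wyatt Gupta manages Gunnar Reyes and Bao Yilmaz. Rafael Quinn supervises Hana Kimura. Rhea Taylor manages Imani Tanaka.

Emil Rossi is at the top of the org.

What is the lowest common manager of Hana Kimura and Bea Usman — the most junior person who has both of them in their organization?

Uma Leclerc

Hana Kimura's chain of managers is Rafael Quinn, Freya Xu, Uma Leclerc, Zora Oliveira, Emil Rossi. Bea Usman's chain of managers is Uma Leclerc, Zora Oliveira, Emil Rossi. The first manager that appears in both chains is Uma Leclerc.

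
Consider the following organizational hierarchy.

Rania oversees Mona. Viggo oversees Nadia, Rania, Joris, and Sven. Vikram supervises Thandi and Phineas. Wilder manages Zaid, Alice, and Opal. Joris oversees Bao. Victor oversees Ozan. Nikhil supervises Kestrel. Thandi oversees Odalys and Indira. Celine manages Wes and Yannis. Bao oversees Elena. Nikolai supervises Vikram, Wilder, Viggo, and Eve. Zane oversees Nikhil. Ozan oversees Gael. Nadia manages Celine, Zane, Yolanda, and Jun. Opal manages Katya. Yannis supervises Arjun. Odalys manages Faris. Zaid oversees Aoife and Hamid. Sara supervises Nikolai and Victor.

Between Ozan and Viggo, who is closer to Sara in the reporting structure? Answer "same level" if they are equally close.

Both Ozan and Viggo are 2 levels below Sara.

same level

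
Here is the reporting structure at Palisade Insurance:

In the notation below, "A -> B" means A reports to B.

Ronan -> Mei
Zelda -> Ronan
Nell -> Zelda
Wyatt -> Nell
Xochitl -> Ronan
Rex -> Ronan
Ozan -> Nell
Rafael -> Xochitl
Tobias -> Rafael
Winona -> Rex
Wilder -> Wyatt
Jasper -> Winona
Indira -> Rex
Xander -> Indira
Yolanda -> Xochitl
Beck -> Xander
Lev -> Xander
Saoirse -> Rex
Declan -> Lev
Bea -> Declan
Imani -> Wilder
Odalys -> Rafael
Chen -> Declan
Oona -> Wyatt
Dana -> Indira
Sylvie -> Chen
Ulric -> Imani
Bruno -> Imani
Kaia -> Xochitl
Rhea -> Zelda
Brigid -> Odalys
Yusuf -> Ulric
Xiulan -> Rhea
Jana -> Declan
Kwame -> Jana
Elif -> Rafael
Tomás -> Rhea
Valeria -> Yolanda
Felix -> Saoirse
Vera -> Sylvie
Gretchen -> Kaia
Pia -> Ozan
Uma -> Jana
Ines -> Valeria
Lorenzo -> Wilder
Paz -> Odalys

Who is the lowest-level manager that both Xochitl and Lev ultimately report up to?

Ronan

Xochitl's chain of managers is Ronan, Mei. Lev's chain of managers is Xander, Indira, Rex, Ronan, Mei. The first manager that appears in both chains is Ronan.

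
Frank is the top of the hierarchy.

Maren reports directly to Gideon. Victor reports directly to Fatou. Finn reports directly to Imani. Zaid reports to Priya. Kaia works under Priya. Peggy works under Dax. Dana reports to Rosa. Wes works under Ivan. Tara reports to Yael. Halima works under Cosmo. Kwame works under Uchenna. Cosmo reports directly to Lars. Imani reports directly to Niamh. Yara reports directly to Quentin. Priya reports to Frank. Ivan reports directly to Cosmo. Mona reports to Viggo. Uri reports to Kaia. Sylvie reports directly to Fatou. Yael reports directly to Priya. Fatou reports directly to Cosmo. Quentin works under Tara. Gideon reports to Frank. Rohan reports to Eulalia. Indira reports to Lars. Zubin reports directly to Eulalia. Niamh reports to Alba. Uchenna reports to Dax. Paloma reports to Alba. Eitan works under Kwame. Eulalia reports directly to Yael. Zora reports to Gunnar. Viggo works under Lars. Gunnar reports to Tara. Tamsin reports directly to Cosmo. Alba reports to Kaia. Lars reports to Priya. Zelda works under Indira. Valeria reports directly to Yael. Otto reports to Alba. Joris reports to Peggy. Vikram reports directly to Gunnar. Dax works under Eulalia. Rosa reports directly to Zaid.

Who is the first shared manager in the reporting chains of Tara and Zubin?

Tara's chain of managers is Yael, Priya, Frank. Zubin's chain of managers is Eulalia, Yael, Priya, Frank. The first manager that appears in both chains is Yael.

Yael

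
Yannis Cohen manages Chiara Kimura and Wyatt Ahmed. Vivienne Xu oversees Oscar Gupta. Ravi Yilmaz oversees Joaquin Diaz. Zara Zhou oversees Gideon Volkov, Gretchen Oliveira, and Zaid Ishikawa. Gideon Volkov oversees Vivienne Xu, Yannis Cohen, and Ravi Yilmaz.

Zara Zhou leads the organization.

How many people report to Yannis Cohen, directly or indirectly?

2

Yannis Cohen directly manages Wyatt Ahmed, Chiara Kimura. Wyatt Ahmed has no reports. Chiara Kimura has no reports. So Yannis Cohen's organization is 2 direct reports plus everyone under them: 1 + 1 = 2.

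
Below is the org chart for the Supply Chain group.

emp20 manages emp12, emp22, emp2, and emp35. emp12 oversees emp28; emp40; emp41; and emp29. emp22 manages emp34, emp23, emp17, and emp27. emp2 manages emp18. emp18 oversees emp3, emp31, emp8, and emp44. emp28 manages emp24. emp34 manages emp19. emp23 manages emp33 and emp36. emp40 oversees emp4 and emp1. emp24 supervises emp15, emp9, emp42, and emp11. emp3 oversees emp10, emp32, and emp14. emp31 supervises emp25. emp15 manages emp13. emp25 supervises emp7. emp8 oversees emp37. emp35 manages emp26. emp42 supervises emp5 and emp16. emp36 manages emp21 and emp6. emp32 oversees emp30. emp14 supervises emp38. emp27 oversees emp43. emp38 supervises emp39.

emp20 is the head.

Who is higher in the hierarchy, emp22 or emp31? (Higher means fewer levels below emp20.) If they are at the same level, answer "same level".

emp22 is 1 level below emp20; emp31 is 3. emp22 is higher.

emp22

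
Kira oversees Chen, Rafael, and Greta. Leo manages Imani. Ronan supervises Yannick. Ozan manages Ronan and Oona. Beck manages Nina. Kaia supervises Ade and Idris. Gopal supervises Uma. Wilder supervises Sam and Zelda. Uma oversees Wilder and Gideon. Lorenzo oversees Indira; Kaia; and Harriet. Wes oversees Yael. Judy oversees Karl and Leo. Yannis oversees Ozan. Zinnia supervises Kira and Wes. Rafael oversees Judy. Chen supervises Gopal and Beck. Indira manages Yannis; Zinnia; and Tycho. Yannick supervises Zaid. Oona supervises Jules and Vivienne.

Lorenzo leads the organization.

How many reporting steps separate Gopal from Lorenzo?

Chain from Gopal up to Lorenzo: Gopal → Chen → Kira → Zinnia → Indira → Lorenzo. That is 5 steps up, so Gopal is 5 levels below Lorenzo.

5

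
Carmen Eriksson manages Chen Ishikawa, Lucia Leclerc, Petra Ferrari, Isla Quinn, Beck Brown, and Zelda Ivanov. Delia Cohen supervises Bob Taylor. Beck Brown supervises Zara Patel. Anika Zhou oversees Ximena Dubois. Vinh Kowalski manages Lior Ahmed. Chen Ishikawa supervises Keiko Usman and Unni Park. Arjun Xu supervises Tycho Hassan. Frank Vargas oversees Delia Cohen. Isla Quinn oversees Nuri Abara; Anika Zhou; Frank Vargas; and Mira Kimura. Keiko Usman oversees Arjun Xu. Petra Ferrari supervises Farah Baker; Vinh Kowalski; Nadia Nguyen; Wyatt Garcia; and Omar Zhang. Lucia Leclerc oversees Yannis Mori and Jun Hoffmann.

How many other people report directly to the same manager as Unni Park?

Unni Park reports to Chen Ishikawa. Chen Ishikawa's other direct reports are Keiko Usman — 1 peer.

1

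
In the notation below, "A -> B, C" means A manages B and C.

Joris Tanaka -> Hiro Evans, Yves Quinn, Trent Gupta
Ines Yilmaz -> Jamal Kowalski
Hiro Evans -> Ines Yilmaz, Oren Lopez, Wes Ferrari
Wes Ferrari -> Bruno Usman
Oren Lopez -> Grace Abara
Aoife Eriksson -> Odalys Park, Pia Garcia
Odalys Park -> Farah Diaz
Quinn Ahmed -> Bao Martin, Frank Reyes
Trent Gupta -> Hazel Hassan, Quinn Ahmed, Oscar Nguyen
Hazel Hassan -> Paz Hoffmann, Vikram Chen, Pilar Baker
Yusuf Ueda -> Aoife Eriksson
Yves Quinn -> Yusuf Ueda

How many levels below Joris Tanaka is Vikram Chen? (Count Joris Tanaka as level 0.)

Chain from Vikram Chen up to Joris Tanaka: Vikram Chen → Hazel Hassan → Trent Gupta → Joris Tanaka. That is 3 steps up, so Vikram Chen is 3 levels below Joris Tanaka.

3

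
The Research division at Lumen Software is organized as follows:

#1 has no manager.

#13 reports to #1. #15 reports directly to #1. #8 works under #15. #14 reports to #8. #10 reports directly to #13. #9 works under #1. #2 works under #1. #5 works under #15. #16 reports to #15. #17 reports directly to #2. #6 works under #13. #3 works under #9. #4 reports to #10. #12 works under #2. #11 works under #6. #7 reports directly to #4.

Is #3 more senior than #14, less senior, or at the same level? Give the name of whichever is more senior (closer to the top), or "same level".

#3

#3 is 2 levels below #1; #14 is 3. #3 is higher.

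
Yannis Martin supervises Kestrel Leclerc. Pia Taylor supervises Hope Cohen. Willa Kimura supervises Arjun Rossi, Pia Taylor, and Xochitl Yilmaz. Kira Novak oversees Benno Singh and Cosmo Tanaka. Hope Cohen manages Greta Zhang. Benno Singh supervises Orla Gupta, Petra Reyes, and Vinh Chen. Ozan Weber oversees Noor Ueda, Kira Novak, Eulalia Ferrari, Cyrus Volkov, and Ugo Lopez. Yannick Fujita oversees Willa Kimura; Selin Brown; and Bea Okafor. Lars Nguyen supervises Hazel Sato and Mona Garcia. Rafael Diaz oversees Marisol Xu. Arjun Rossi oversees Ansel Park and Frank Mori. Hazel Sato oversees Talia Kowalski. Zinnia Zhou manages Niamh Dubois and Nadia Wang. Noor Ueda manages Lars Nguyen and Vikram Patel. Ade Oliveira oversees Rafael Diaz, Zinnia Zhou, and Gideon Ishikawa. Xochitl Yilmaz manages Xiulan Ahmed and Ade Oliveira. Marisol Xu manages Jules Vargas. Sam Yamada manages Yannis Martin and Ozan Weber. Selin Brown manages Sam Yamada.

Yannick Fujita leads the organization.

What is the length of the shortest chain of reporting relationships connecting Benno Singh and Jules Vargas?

Benno Singh is 5 levels below Yannick Fujita, and Jules Vargas is 6 levels below Yannick Fujita (their lowest common manager). The shortest path runs up from Benno Singh to Yannick Fujita and back down to Jules Vargas: 5 + 6 = 11 links.

11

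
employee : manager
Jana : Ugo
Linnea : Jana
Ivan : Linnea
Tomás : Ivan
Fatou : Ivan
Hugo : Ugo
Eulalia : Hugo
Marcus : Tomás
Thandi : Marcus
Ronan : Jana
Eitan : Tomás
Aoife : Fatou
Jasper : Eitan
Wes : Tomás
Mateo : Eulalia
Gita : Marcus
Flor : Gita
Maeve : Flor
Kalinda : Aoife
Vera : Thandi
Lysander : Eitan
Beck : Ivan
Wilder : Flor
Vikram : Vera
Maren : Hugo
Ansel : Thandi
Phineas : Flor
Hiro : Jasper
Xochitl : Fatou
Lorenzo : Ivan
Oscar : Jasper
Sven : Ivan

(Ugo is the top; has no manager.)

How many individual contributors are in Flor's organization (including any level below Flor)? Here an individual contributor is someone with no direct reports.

The people in Flor's organization with no one reporting to them are Phineas, Wilder, Maeve. That is 3.

3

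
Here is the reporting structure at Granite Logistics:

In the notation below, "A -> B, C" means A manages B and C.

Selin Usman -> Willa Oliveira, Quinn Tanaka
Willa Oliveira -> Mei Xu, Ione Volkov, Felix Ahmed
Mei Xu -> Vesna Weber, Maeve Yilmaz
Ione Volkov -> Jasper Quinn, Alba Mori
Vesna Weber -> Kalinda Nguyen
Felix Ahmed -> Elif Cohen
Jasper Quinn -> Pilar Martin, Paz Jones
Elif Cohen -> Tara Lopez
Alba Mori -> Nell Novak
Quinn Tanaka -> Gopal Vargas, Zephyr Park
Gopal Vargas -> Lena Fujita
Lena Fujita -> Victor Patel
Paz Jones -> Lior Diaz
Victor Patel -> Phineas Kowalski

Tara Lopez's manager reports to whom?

Felix Ahmed

Tara Lopez reports to Elif Cohen, and Elif Cohen reports to Felix Ahmed. So Tara Lopez's skip-level manager is Felix Ahmed.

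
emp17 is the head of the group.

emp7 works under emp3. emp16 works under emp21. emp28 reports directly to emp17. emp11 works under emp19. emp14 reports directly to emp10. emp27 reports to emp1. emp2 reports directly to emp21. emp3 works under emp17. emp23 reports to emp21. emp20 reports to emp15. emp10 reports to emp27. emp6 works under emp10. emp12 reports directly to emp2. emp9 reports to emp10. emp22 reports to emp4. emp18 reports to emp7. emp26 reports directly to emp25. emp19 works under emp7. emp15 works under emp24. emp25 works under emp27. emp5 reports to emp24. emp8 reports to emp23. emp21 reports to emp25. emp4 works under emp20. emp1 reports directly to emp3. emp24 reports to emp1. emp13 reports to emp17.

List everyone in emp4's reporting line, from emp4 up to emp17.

emp4 reports to emp20. emp20 reports to emp15. emp15 reports to emp24. emp24 reports to emp1. emp1 reports to emp3. emp3 reports to emp17. emp17 is at the top.

emp4 -> emp20 -> emp15 -> emp24 -> emp1 -> emp3 -> emp17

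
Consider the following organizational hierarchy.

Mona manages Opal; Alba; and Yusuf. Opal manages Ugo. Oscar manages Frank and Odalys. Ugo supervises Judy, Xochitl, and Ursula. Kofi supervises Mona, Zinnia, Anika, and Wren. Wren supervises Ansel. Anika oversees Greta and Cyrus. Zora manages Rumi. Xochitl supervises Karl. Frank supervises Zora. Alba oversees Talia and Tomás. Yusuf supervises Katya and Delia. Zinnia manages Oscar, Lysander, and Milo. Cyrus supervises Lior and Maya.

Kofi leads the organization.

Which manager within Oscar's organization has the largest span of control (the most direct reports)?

Oscar

Direct-report counts within Oscar's organization: Oscar has 2; Frank has 1; Zora has 1. The largest is 2, held by Oscar.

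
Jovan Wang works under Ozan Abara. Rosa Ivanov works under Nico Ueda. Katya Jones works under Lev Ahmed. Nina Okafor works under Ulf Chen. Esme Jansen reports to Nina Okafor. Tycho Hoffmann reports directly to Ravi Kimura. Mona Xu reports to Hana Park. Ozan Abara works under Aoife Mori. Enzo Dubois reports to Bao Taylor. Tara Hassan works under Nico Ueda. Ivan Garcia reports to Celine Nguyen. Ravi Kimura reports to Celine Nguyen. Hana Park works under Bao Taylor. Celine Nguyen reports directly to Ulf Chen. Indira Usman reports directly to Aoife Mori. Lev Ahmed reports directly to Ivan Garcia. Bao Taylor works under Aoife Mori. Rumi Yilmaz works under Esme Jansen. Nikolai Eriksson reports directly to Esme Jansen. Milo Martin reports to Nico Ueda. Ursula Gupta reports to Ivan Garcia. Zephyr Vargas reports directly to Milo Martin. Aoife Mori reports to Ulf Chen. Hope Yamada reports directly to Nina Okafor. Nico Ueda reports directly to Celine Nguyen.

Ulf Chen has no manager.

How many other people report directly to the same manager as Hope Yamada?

Hope Yamada reports to Nina Okafor. Nina Okafor's other direct reports are Esme Jansen — 1 peer.

1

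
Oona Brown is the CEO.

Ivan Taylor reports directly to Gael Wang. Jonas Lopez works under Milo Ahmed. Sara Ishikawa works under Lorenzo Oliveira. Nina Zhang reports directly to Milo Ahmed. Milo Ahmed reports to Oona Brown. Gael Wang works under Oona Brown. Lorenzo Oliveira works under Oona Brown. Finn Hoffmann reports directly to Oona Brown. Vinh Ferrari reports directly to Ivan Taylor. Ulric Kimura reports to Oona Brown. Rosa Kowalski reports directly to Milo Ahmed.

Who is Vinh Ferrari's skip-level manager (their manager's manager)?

Vinh Ferrari reports to Ivan Taylor, and Ivan Taylor reports to Gael Wang. So Vinh Ferrari's skip-level manager is Gael Wang.

Gael Wang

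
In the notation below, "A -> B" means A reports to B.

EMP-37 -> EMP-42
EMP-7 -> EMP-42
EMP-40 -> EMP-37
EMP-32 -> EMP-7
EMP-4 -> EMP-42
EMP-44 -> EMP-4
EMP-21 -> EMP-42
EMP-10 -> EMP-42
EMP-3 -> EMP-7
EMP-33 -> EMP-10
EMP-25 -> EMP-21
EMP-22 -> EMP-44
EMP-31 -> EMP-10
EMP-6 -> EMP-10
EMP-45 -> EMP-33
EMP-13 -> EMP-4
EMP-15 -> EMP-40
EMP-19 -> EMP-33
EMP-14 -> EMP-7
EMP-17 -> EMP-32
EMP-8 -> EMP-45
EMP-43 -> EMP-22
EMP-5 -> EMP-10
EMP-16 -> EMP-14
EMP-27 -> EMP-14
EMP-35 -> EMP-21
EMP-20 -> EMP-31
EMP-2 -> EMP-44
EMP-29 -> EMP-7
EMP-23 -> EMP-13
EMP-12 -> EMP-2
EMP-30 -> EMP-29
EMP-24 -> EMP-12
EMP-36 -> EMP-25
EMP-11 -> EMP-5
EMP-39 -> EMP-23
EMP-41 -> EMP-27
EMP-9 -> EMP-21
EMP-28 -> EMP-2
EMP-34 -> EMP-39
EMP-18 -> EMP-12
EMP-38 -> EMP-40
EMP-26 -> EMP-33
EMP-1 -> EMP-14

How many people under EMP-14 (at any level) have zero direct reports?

3

The people in EMP-14's organization with no one reporting to them are EMP-1, EMP-41, EMP-16. That is 3.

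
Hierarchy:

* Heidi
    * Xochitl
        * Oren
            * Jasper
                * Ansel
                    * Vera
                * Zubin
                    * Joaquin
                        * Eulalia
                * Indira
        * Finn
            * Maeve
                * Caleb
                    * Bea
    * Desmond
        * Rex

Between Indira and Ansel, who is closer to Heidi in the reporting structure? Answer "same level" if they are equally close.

Both Indira and Ansel are 4 levels below Heidi.

same level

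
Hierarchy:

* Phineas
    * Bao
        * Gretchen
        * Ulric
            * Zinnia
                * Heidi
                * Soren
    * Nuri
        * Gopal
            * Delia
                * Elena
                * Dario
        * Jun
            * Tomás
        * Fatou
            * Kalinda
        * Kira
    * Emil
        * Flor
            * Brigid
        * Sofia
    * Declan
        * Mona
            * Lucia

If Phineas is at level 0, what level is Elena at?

4

Chain from Elena up to Phineas: Elena → Delia → Gopal → Nuri → Phineas. That is 4 steps up, so Elena is 4 levels below Phineas.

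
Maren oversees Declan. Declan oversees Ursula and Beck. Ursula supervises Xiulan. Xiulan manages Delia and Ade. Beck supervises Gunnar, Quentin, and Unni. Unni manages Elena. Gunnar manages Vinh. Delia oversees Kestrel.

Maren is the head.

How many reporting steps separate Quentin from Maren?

3

Chain from Quentin up to Maren: Quentin → Beck → Declan → Maren. That is 3 steps up, so Quentin is 3 levels below Maren.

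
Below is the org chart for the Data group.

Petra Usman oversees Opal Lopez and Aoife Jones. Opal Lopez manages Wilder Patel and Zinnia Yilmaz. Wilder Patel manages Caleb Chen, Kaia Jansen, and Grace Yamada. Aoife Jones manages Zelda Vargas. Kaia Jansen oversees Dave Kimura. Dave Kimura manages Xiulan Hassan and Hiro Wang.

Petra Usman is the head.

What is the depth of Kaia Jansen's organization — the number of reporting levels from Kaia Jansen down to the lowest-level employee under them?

The longest chain under Kaia Jansen runs Kaia Jansen → Dave Kimura → Hiro Wang, which is 2 levels below Kaia Jansen.

2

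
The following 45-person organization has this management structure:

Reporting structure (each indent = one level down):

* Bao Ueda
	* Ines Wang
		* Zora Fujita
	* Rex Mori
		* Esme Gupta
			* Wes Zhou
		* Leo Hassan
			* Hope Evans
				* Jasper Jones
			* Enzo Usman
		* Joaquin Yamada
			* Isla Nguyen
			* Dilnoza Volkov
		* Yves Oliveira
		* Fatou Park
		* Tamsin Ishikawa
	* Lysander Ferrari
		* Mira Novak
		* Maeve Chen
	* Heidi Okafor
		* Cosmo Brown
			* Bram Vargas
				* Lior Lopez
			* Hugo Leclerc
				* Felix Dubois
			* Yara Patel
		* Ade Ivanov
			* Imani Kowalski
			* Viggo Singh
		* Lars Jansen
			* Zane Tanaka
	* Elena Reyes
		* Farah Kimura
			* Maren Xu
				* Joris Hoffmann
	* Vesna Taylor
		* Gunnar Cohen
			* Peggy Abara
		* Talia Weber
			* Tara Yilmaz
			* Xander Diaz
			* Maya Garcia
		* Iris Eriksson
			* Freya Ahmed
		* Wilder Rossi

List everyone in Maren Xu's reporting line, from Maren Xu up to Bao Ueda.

Maren Xu reports to Farah Kimura. Farah Kimura reports to Elena Reyes. Elena Reyes reports to Bao Ueda. Bao Ueda is at the top.

Maren Xu -> Farah Kimura -> Elena Reyes -> Bao Ueda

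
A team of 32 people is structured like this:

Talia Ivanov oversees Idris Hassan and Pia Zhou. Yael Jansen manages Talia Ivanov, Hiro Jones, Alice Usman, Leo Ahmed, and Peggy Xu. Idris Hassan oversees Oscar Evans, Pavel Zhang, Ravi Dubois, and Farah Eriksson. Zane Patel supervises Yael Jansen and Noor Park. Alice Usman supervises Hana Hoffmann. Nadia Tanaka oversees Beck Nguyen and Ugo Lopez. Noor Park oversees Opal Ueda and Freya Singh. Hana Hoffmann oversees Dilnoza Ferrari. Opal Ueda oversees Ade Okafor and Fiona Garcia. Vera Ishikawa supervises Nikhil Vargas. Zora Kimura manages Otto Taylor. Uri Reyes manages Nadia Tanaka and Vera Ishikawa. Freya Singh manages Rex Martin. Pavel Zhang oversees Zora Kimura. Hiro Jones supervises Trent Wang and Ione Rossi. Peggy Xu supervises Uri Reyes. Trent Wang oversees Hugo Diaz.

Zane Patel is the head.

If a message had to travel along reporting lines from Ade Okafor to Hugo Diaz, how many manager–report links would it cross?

Ade Okafor is 3 levels below Zane Patel, and Hugo Diaz is 4 levels below Zane Patel (their lowest common manager). The shortest path runs up from Ade Okafor to Zane Patel and back down to Hugo Diaz: 3 + 4 = 7 links.

7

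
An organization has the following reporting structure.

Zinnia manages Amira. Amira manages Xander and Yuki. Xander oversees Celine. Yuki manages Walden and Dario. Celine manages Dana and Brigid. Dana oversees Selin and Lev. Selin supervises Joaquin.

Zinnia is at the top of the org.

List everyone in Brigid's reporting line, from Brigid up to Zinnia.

Brigid reports to Celine. Celine reports to Xander. Xander reports to Amira. Amira reports to Zinnia. Zinnia is at the top.

Brigid -> Celine -> Xander -> Amira -> Zinnia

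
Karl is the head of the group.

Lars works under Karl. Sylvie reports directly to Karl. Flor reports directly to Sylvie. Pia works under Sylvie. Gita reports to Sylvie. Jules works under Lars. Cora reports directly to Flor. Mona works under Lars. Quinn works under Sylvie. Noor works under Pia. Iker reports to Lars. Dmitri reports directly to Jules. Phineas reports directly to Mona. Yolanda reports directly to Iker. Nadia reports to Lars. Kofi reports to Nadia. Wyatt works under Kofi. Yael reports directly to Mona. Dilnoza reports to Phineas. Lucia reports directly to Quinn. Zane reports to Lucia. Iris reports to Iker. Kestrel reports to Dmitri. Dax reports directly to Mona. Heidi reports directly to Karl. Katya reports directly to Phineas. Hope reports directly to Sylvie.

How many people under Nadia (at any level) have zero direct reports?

The only person in Nadia's organization with no one reporting to them is Wyatt. That is 1.

1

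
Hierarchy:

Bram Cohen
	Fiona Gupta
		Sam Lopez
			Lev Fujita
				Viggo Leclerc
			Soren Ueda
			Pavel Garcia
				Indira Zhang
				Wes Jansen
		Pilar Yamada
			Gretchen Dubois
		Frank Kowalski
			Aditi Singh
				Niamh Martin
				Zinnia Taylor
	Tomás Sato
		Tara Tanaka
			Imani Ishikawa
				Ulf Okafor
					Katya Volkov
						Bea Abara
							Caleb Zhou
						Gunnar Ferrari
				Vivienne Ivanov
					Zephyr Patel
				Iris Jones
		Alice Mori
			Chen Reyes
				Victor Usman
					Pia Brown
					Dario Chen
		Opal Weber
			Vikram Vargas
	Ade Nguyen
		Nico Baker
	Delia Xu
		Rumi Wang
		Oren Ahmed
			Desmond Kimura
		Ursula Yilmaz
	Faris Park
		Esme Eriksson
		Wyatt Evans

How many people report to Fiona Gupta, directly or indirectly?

Fiona Gupta directly manages Sam Lopez, Pilar Yamada, Frank Kowalski. Under Sam Lopez: Pavel Garcia, Wes Jansen, Indira Zhang, Soren Ueda, Lev Fujita, Viggo Leclerc (6). Under Pilar Yamada: Gretchen Dubois (1). Under Frank Kowalski: Aditi Singh, Zinnia Taylor, Niamh Martin (3). So Fiona Gupta's organization is 3 direct reports plus everyone under them: 7 + 2 + 4 = 13.

13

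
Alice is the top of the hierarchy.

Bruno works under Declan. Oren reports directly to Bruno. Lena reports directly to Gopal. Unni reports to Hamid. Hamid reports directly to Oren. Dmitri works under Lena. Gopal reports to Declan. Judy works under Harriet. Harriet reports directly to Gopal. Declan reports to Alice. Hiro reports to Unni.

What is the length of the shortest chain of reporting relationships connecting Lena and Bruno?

3

Lena is 2 levels below Declan, and Bruno is 1 level below Declan (their lowest common manager). The shortest path runs up from Lena to Declan and back down to Bruno: 2 + 1 = 3 links.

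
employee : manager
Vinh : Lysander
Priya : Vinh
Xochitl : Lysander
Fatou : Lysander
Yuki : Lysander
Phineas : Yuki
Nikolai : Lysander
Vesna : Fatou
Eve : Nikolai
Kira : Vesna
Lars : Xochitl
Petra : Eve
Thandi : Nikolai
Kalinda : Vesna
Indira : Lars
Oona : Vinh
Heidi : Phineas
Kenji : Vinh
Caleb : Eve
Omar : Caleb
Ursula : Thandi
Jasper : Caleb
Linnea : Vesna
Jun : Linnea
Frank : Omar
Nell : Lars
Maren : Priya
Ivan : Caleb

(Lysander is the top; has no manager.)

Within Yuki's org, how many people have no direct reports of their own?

The only person in Yuki's organization with no one reporting to them is Heidi. That is 1.

1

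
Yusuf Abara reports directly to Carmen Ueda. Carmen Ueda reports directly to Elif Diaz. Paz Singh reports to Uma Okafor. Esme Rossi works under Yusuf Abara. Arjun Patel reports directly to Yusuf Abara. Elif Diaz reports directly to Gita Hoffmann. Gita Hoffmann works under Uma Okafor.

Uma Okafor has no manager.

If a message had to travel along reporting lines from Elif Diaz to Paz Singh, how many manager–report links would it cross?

3

Elif Diaz is 2 levels below Uma Okafor, and Paz Singh is 1 level below Uma Okafor (their lowest common manager). The shortest path runs up from Elif Diaz to Uma Okafor and back down to Paz Singh: 2 + 1 = 3 links.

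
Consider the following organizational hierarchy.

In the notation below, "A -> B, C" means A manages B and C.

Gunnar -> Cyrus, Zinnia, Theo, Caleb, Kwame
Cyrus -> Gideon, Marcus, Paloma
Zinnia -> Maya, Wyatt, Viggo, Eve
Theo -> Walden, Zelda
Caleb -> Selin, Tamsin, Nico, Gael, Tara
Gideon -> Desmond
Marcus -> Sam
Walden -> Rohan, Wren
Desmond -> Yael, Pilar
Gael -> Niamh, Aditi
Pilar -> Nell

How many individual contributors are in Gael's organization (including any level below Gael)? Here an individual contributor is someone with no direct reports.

2

The people in Gael's organization with no one reporting to them are Aditi, Niamh. That is 2.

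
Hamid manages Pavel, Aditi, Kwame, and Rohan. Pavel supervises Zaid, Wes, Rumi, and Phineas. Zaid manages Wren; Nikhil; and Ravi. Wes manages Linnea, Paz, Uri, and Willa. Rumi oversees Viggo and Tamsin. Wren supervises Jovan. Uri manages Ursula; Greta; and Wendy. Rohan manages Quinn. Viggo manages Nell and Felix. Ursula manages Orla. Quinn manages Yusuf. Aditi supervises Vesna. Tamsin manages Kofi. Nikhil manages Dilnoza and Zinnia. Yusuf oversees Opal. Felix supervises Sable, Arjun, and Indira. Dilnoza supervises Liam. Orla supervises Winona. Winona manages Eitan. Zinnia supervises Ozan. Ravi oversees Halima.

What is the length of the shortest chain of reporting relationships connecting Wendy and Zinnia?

6

Wendy is 3 levels below Pavel, and Zinnia is 3 levels below Pavel (their lowest common manager). The shortest path runs up from Wendy to Pavel and back down to Zinnia: 3 + 3 = 6 links.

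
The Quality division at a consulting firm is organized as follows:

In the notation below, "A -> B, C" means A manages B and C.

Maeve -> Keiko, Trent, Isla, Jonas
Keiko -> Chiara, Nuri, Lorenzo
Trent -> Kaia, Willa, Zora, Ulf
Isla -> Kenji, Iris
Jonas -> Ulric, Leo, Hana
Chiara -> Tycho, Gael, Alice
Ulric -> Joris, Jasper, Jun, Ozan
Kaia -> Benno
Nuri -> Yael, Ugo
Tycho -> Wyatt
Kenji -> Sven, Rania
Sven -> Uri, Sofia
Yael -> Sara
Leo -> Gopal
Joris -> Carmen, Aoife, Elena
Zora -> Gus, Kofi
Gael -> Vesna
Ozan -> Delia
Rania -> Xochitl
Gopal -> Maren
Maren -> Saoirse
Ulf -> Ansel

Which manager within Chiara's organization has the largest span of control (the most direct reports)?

Direct-report counts within Chiara's organization: Chiara has 3; Gael has 1; Tycho has 1. The largest is 3, held by Chiara.

Chiara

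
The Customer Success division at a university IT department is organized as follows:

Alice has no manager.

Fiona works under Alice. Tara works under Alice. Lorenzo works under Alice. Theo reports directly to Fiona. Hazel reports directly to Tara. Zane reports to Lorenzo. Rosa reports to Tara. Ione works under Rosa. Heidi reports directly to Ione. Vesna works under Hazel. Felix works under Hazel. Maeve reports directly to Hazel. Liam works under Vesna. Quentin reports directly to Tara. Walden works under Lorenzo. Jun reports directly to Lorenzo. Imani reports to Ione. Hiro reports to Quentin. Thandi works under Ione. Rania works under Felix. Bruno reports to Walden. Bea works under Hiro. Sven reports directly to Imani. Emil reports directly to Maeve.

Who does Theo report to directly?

Theo reports directly to Fiona.

Fiona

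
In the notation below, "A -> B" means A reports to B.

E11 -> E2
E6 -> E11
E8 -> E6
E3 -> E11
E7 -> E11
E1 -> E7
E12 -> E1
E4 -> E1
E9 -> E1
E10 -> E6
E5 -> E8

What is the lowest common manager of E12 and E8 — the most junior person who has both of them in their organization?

E12's chain of managers is E1, E7, E11, E2. E8's chain of managers is E6, E11, E2. The first manager that appears in both chains is E11.

E11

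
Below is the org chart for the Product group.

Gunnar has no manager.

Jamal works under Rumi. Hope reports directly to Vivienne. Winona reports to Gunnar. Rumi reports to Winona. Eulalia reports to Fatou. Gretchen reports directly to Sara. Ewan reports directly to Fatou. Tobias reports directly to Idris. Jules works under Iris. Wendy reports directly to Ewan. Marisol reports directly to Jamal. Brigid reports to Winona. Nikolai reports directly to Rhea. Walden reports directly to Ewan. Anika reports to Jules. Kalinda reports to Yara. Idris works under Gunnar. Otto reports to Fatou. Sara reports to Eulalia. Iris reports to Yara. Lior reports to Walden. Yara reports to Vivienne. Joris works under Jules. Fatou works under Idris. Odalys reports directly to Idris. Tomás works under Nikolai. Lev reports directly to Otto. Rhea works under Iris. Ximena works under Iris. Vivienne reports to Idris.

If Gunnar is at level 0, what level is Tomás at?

7

Chain from Tomás up to Gunnar: Tomás → Nikolai → Rhea → Iris → Yara → Vivienne → Idris → Gunnar. That is 7 steps up, so Tomás is 7 levels below Gunnar.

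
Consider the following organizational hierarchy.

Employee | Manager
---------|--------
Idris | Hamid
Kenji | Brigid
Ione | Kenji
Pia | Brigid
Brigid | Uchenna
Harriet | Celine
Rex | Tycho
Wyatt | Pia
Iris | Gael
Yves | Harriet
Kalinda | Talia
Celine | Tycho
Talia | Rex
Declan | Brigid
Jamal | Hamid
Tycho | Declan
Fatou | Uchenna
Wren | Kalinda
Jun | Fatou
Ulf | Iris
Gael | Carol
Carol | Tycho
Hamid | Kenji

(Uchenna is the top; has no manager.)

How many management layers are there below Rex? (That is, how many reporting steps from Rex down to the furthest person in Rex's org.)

3

The longest chain under Rex runs Rex → Talia → Kalinda → Wren, which is 3 levels below Rex.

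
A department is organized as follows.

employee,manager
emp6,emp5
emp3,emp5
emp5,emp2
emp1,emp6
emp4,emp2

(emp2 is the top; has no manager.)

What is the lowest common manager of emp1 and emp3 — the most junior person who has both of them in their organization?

emp5

emp1's chain of managers is emp6, emp5, emp2. emp3's chain of managers is emp5, emp2. The first manager that appears in both chains is emp5.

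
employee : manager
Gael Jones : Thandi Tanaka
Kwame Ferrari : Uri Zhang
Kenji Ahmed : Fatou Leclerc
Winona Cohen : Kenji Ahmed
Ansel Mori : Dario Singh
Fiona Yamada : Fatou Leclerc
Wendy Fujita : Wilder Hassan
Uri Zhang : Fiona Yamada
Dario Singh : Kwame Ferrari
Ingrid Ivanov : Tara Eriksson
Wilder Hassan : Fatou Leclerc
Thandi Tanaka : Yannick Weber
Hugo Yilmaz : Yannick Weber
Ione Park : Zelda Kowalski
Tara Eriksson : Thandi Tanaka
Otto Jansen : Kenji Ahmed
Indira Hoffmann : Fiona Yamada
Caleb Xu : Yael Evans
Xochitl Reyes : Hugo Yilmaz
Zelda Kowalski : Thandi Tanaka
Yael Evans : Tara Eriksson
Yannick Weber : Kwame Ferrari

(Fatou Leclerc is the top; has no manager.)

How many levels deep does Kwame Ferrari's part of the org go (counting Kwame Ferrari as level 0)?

5

The longest chain under Kwame Ferrari runs Kwame Ferrari → Yannick Weber → Thandi Tanaka → Tara Eriksson → Yael Evans → Caleb Xu, which is 5 levels below Kwame Ferrari.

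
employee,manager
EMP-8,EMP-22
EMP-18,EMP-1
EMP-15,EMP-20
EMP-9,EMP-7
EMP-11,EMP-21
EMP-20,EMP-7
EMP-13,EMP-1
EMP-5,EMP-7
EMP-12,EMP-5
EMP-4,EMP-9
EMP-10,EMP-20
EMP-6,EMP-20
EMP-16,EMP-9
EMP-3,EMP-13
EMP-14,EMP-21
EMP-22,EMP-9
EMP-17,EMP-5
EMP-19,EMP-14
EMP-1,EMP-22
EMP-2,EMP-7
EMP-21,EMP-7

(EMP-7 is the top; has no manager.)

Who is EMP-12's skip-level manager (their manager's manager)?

EMP-12 reports to EMP-5, and EMP-5 reports to EMP-7. So EMP-12's skip-level manager is EMP-7.

EMP-7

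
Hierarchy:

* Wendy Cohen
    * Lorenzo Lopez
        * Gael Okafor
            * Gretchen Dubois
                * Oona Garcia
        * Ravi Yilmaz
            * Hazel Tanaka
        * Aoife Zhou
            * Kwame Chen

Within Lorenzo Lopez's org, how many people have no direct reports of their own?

The people in Lorenzo Lopez's organization with no one reporting to them are Kwame Chen, Hazel Tanaka, Oona Garcia. That is 3.

3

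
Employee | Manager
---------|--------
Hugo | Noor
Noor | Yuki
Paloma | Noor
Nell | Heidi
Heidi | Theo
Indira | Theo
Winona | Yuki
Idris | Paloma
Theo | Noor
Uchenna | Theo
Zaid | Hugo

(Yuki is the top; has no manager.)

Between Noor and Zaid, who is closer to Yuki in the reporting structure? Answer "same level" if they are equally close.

Noor

Noor is 1 level below Yuki; Zaid is 3. Noor is higher.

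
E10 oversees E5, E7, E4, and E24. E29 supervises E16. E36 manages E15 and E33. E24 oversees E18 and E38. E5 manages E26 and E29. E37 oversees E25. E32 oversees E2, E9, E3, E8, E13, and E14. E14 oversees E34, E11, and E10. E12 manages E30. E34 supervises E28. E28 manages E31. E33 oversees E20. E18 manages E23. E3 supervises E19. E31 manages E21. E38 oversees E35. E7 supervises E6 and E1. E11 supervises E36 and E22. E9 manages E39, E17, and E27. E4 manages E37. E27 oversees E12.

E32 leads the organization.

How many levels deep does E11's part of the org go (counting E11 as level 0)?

The longest chain under E11 runs E11 → E36 → E33 → E20, which is 3 levels below E11.

3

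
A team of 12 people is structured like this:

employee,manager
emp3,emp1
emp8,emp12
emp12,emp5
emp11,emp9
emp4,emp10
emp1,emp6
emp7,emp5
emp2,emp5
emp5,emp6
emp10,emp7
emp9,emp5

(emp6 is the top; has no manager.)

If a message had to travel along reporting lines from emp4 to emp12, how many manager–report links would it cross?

4

emp4 is 3 levels below emp5, and emp12 is 1 level below emp5 (their lowest common manager). The shortest path runs up from emp4 to emp5 and back down to emp12: 3 + 1 = 4 links.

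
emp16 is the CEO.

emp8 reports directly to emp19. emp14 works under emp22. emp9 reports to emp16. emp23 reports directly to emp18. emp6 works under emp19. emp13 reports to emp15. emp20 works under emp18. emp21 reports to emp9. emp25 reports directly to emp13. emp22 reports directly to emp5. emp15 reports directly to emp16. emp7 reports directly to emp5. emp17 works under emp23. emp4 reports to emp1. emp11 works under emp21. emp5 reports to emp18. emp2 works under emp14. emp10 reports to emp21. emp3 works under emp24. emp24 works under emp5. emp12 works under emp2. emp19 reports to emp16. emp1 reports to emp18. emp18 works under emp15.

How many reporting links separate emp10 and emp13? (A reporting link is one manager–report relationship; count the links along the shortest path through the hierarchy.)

5

emp10 is 3 levels below emp16, and emp13 is 2 levels below emp16 (their lowest common manager). The shortest path runs up from emp10 to emp16 and back down to emp13: 3 + 2 = 5 links.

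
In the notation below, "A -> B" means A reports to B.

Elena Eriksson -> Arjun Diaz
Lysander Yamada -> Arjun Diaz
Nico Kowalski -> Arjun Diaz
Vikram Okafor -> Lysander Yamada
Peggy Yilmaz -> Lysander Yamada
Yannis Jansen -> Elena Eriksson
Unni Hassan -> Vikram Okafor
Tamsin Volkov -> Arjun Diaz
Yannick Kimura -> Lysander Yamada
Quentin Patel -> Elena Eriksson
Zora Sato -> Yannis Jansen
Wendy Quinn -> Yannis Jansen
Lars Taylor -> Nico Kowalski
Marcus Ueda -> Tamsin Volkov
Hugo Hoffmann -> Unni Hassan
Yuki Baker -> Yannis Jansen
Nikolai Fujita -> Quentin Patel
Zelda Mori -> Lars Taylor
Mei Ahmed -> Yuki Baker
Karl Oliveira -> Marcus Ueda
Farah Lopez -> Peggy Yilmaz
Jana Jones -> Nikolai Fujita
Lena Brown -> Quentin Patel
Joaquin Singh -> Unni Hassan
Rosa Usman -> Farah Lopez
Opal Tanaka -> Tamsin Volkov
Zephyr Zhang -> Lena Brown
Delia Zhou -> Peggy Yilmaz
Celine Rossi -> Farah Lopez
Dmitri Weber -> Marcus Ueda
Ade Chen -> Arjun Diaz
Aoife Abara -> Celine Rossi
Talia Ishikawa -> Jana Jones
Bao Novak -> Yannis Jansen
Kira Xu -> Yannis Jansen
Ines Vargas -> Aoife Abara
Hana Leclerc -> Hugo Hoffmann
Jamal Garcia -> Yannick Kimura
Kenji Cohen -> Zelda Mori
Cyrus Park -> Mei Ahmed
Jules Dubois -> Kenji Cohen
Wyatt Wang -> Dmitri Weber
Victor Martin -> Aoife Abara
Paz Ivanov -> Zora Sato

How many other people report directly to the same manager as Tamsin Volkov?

Tamsin Volkov reports to Arjun Diaz. Arjun Diaz's other direct reports are Elena Eriksson, Lysander Yamada, Nico Kowalski, Ade Chen — 4 peers.

4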